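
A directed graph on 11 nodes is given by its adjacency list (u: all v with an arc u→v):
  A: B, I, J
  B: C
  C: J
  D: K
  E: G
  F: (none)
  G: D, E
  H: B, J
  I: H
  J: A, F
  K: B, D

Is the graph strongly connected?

No

There is no directed path from F to C, so the graph is not strongly connected.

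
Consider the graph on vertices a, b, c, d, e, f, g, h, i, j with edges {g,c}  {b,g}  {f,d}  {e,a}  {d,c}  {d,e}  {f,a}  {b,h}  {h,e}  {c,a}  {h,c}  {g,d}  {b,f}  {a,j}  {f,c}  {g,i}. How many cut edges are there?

The edges on the cycle b-h-e-a-f-b are not bridges since each lies on that cycle.
But removing a—j disconnects a from j; removing g—i disconnects g from i — these are bridges.
That makes 2 bridges.

2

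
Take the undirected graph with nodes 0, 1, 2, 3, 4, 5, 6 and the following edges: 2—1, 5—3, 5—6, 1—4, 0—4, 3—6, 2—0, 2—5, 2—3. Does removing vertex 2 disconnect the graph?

Deleting 2 raises the number of components from 1 to 2, so 2 is a cut vertex.

Yes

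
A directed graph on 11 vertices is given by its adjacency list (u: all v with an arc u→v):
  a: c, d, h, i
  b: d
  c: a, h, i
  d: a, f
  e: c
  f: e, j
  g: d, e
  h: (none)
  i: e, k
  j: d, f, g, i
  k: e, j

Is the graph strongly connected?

There is no directed path from d to b, so the graph is not strongly connected.

No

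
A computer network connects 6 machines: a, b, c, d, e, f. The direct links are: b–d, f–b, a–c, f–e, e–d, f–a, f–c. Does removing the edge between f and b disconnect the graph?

No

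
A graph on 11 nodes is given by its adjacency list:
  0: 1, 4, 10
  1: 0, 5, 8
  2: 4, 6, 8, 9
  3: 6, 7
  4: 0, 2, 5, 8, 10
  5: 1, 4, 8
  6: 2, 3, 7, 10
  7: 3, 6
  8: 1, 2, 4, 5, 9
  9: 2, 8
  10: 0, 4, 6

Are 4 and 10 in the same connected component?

From 4 we can reach 0, 1, 2, 3, 4, 5, 6, 7, 8, 9, 10, which includes 10.

Yes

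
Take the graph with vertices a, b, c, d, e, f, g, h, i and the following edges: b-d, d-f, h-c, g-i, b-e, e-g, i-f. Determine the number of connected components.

a is isolated — a component by itself.
Starting from c we can reach c, h. That is one component of size 2.
Starting from b we can reach b, d, e, f, g, i. That is one component of size 6.
Total: 3 components.

3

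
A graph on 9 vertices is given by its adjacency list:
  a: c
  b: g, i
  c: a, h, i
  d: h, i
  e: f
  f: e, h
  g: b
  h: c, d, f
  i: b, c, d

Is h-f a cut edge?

Yes

Removing h-f leaves no path between h and f: the component count goes from 1 to 2. So it is a bridge.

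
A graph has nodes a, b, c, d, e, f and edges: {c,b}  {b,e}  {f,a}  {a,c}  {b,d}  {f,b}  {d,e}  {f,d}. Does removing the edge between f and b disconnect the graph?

No

After removing f—b, the path f-d-b still connects them, so the edge is not a bridge.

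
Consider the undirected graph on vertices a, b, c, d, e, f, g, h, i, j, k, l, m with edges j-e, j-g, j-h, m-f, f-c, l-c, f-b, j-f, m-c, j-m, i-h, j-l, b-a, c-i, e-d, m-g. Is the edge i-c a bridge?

No

After removing i-c, the path i-h-j-m-c still connects them, so the edge is not a bridge.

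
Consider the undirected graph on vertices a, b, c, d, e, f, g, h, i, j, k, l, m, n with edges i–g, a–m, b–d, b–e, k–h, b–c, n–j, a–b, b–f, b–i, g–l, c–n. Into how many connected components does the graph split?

Starting from h we can reach h, k. That is one component of size 2.
Starting from a we can reach a, b, c, d, e, f, g, i, j, l, m, n. That is one component of size 12.
Total: 2 components.

2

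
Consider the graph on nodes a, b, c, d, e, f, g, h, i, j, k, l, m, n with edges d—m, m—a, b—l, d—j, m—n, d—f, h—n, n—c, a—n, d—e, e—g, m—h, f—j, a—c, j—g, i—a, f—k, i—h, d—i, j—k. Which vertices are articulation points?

d

Removing d increases the component count from 2 to 3, so d is a cut vertex.
By contrast removing f leaves 2 components; it is not a cut vertex. No other vertex is a cut vertex either.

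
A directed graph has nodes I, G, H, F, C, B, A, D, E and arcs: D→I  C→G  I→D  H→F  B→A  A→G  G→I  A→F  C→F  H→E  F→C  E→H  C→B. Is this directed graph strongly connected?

No

There is no directed path from G to C, so the graph is not strongly connected.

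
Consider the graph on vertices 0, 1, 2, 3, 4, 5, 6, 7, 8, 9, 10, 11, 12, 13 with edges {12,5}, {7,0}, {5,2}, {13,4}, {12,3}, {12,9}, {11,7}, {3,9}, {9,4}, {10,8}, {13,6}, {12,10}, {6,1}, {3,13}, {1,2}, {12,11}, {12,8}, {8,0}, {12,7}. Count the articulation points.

Removing 12 increases the component count from 1 to 2, so 12 is a cut vertex.
By contrast removing 8 leaves 1 component; it is not a cut vertex. No other vertex is a cut vertex either.

1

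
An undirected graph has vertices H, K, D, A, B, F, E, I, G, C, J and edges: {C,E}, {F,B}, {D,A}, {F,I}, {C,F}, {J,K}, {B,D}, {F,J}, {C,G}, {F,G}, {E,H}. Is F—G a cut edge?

After removing F—G, the path F-C-G still connects them, so the edge is not a bridge.

No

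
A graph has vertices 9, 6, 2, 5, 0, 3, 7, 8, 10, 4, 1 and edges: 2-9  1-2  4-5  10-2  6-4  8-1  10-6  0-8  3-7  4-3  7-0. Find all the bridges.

2-9, 4-5

The edges on the cycle 10-6-4-3-7-0-8-1-2-10 are not bridges since each lies on that cycle.
But removing 2-9 disconnects 2 from 9; removing 5-4 disconnects 5 from 4 — these are bridges.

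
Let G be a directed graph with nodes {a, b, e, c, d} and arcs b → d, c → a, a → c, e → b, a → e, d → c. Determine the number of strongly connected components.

{a, b, c, d, e} are all mutually reachable — one SCC of size 5.
That gives 1 strongly connected component.

1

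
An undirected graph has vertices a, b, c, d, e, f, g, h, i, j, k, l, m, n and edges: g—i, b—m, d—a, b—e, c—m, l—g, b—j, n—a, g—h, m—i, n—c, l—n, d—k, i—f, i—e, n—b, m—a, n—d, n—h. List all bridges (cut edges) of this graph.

The edges on the cycle l-n-h-g-l are not bridges since each lies on that cycle.
But removing j—b disconnects j from b; removing f—i disconnects f from i; removing k—d disconnects k from d — these are bridges.

b-j, d-k, f-i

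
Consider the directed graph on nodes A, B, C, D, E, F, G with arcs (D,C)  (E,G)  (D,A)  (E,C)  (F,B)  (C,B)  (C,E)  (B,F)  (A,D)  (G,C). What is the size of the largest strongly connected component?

3

{C, E, G} are all mutually reachable — one SCC of size 3.
{B, F} are all mutually reachable — one SCC of size 2.
{A, D} are all mutually reachable — one SCC of size 2.
The largest has 3 vertices.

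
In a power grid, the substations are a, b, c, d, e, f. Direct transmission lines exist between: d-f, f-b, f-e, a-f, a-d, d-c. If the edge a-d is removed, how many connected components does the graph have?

1

a and d are still connected via a-f-d, so the component count stays at 1.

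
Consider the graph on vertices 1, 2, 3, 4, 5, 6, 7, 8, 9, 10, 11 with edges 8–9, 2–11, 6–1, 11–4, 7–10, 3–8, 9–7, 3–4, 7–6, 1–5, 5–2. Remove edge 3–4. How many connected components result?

1

3 and 4 are still connected via 3-8-9-7-6-1-5-2-11-4, so the component count stays at 1.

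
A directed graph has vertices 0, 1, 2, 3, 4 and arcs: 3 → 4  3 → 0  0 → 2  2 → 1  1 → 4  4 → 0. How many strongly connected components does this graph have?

2

{0, 1, 2, 4} are all mutually reachable — one SCC of size 4.
{3} is an SCC by itself.
That gives 2 strongly connected components.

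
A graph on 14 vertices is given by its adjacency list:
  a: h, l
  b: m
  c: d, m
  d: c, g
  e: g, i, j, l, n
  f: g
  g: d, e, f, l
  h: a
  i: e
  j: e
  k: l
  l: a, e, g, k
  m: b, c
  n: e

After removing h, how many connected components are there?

1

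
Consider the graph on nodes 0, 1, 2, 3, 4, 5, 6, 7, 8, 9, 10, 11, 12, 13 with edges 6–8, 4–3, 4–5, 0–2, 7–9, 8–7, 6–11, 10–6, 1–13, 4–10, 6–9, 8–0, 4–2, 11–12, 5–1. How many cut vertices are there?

Removing 1 increases the component count from 1 to 2, so 1 is a cut vertex.
Removing 4 increases the component count from 1 to 3, so 4 is a cut vertex.
Removing 5 increases the component count from 1 to 2, so 5 is a cut vertex.
Likewise 6, 11 are cut vertices.
By contrast removing 2 leaves 1 component; it is not a cut vertex. No other vertex is a cut vertex either.

5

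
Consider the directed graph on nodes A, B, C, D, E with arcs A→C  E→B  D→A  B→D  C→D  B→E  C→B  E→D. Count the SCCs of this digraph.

1

{A, B, C, D, E} are all mutually reachable — one SCC of size 5.
That gives 1 strongly connected component.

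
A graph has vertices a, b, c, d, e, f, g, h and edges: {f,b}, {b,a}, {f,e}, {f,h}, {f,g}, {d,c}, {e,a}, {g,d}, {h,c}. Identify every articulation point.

Removing f increases the component count from 1 to 2, so f is a cut vertex.
By contrast removing d leaves 1 component; it is not a cut vertex. No other vertex is a cut vertex either.

f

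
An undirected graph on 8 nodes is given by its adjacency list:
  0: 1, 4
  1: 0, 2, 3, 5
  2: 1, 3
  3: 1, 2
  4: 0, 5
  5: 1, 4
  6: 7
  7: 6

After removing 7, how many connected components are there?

2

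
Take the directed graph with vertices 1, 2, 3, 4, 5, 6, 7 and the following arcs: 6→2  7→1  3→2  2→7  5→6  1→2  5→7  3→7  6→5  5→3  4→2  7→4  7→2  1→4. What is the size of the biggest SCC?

4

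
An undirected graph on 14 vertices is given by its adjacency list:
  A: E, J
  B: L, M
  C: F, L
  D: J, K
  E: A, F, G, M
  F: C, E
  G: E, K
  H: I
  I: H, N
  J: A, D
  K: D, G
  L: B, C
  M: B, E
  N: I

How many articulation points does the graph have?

2

Removing E increases the component count from 2 to 3, so E is a cut vertex.
Removing I increases the component count from 2 to 3, so I is a cut vertex.
By contrast removing K leaves 2 components; it is not a cut vertex. No other vertex is a cut vertex either.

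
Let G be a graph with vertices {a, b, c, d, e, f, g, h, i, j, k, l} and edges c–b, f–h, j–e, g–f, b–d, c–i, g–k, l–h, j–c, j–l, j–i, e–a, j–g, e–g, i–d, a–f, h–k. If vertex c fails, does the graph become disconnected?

No

Deleting c leaves 1 component (was 1) (its neighbors b, i, j remain connected to each other), so c is not a cut vertex.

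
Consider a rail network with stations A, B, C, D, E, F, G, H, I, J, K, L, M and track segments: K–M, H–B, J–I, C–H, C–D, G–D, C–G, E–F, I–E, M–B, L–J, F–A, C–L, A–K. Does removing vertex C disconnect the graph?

Yes

Deleting C raises the number of components from 1 to 2, so C is a cut vertex.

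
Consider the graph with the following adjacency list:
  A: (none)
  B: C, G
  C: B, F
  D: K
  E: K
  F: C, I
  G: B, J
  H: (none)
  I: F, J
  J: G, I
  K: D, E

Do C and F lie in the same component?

From C we can reach B, C, F, G, I, J, which includes F.

Yes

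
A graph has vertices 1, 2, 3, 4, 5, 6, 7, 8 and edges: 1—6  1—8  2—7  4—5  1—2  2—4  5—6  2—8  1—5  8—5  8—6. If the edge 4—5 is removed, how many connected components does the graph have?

4 and 5 are still connected via 4-2-1-5, so the component count stays at 2.

2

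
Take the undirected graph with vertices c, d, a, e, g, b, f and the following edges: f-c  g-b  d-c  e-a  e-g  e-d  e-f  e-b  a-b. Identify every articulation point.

Removing e increases the component count from 1 to 2, so e is a cut vertex.
By contrast removing a leaves 1 component; it is not a cut vertex. No other vertex is a cut vertex either.

e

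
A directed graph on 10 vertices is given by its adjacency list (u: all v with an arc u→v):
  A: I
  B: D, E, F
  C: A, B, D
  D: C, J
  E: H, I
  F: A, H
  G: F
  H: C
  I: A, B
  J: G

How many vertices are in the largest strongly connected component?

10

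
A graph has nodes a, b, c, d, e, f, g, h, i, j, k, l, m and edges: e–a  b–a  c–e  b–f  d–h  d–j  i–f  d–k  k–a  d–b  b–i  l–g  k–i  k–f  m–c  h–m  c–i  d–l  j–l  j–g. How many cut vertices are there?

1

Removing d increases the component count from 1 to 2, so d is a cut vertex.
By contrast removing k leaves 1 component; it is not a cut vertex. No other vertex is a cut vertex either.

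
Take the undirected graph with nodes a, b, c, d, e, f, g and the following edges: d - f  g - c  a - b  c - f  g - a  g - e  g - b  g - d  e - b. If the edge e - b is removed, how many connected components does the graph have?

e and b are still connected via e-g-b, so the component count stays at 1.

1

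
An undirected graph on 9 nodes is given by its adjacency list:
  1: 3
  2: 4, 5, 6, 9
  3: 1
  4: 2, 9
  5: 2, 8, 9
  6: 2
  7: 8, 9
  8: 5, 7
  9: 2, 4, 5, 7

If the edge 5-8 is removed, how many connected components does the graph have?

2

5 and 8 are still connected via 5-9-7-8, so the component count stays at 2.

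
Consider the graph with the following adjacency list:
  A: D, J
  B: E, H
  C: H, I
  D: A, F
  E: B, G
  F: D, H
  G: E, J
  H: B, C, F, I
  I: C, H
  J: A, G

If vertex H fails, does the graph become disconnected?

Yes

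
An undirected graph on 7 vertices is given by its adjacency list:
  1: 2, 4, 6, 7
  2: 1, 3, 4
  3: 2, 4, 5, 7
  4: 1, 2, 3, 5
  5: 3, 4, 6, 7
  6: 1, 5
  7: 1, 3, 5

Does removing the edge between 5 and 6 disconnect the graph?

After removing 5-6, the path 5-7-1-6 still connects them, so the edge is not a bridge.

No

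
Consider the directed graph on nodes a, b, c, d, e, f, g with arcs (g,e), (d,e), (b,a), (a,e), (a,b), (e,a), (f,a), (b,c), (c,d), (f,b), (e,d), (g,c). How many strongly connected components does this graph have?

3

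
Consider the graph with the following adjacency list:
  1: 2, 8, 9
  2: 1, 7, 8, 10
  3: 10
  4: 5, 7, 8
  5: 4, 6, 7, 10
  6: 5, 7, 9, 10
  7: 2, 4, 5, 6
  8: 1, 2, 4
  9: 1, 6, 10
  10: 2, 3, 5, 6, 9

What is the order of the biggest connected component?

Starting from 1 we can reach 1, 2, 3, 4, 5, 6, 7, 8, 9, 10. That is one component of size 10.
The largest has 10 vertices.

10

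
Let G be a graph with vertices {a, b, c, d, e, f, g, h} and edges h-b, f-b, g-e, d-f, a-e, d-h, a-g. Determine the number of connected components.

c is isolated — a component by itself.
Starting from a we can reach a, e, g. That is one component of size 3.
Starting from b we can reach b, d, f, h. That is one component of size 4.
Total: 3 components.

3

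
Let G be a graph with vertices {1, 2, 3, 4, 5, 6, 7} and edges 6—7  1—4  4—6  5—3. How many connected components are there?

2 is isolated — a component by itself.
Starting from 3 we can reach 3, 5. That is one component of size 2.
Starting from 1 we can reach 1, 4, 6, 7. That is one component of size 4.
Total: 3 components.

3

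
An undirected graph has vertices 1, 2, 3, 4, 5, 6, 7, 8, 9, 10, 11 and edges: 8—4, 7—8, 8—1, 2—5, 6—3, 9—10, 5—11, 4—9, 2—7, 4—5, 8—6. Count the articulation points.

5

Removing 4 increases the component count from 1 to 2, so 4 is a cut vertex.
Removing 5 increases the component count from 1 to 2, so 5 is a cut vertex.
Removing 6 increases the component count from 1 to 2, so 6 is a cut vertex.
Likewise 8, 9 are cut vertices.
By contrast removing 10 leaves 1 component; it is not a cut vertex. No other vertex is a cut vertex either.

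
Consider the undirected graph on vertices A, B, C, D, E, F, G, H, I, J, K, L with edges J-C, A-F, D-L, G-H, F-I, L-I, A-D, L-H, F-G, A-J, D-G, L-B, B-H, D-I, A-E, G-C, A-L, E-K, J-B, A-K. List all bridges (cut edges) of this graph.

none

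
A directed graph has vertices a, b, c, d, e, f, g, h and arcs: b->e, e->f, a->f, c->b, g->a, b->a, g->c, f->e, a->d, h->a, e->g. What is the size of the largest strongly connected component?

6

{a, b, c, e, f, g} are all mutually reachable — one SCC of size 6.
{h} is an SCC by itself.
{d} is an SCC by itself.
The largest has 6 vertices.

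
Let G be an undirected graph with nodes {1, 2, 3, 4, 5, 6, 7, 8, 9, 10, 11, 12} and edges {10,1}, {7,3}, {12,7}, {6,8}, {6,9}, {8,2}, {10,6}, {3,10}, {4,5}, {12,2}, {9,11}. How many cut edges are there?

4

The edges on the cycle 12-7-3-10-6-8-2-12 are not bridges since each lies on that cycle.
But removing 9-11 disconnects 9 from 11; removing 4-5 disconnects 4 from 5; removing 9-6 disconnects 9 from 6; removing 10-1 disconnects 10 from 1 — these are bridges.
That makes 4 bridges.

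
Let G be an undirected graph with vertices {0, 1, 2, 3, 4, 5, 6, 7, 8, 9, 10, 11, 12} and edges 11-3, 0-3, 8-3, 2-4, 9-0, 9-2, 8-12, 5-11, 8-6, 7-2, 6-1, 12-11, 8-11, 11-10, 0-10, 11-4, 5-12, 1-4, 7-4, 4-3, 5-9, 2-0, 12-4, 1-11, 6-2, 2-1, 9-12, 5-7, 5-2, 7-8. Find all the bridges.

none

The edges on the cycle 5-9-0-2-5 are not bridges since each lies on that cycle.
Every edge lies on some cycle, so there are no bridges.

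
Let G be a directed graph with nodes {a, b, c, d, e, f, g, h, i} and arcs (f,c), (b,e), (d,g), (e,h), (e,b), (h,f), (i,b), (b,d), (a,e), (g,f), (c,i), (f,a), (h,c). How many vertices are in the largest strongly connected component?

9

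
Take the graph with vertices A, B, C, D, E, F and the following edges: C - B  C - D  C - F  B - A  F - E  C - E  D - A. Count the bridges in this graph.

The edges on the cycle C-F-E-C are not bridges since each lies on that cycle.
Every edge lies on some cycle, so there are no bridges.

0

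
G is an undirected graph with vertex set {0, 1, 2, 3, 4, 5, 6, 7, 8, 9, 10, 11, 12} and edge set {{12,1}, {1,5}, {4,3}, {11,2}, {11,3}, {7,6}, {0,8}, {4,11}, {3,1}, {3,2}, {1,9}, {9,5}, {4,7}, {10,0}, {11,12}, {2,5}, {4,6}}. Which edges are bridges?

0-10, 0-8

The edges on the cycle 4-7-6-4 are not bridges since each lies on that cycle.
But removing 10—0 disconnects 10 from 0; removing 0—8 disconnects 0 from 8 — these are bridges.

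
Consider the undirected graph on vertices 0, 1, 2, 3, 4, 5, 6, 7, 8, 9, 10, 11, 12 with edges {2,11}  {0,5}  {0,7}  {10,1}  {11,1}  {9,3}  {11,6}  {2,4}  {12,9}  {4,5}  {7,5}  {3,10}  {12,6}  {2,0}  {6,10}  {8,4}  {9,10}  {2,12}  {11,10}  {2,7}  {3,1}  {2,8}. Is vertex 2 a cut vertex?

Yes

Deleting 2 raises the number of components from 1 to 2, so 2 is a cut vertex.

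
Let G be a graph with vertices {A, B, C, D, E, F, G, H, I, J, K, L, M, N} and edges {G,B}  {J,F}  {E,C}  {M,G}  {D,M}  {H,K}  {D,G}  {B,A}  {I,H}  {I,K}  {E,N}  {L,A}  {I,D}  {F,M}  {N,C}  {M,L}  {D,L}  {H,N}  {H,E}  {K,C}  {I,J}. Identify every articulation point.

I

Removing I increases the component count from 1 to 2, so I is a cut vertex.
By contrast removing G leaves 1 component; it is not a cut vertex. No other vertex is a cut vertex either.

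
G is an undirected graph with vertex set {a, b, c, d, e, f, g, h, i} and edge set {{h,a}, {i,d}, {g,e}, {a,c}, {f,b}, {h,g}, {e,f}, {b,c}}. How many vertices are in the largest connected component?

7

Starting from d we can reach d, i. That is one component of size 2.
Starting from a we can reach a, b, c, e, f, g, h. That is one component of size 7.
The largest has 7 vertices.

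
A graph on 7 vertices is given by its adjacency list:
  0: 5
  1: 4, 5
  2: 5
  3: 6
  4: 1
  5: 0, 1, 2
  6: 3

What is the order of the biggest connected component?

5

Starting from 3 we can reach 3, 6. That is one component of size 2.
Starting from 0 we can reach 0, 1, 2, 4, 5. That is one component of size 5.
The largest has 5 vertices.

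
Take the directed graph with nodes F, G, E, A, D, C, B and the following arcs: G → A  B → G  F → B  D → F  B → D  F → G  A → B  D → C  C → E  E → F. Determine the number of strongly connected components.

{A, B, C, D, E, F, G} are all mutually reachable — one SCC of size 7.
That gives 1 strongly connected component.

1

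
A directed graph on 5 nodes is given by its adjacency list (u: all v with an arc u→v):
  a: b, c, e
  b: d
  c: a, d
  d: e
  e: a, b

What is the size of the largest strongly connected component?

{a, b, c, d, e} are all mutually reachable — one SCC of size 5.
The largest has 5 vertices.

5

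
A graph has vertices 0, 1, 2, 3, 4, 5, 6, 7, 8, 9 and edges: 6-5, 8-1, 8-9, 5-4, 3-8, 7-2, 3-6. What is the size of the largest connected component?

7

0 is isolated — a component by itself.
Starting from 2 we can reach 2, 7. That is one component of size 2.
Starting from 1 we can reach 1, 3, 4, 5, 6, 8, 9. That is one component of size 7.
The largest has 7 vertices.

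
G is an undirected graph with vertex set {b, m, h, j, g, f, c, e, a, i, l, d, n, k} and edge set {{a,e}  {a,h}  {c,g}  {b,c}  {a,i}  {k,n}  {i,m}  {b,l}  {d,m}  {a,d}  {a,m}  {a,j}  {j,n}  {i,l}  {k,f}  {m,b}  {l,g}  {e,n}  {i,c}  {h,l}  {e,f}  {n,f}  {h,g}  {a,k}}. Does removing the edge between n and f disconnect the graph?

No

After removing n—f, the path n-e-f still connects them, so the edge is not a bridge.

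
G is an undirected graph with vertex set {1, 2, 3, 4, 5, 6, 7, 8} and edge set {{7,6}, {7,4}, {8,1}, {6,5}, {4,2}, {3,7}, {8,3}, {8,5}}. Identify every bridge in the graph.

1-8, 2-4, 4-7

The edges on the cycle 8-3-7-6-5-8 are not bridges since each lies on that cycle.
But removing 8—1 disconnects 8 from 1; removing 4—2 disconnects 4 from 2; removing 7—4 disconnects 7 from 4 — these are bridges.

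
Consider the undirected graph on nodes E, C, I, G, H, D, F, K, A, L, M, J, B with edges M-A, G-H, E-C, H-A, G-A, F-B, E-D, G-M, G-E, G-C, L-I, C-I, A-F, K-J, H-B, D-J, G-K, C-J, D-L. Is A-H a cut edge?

After removing A-H, the path A-G-H still connects them, so the edge is not a bridge.

No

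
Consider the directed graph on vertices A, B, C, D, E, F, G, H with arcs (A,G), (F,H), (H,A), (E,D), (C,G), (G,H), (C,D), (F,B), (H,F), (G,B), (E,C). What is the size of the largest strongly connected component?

4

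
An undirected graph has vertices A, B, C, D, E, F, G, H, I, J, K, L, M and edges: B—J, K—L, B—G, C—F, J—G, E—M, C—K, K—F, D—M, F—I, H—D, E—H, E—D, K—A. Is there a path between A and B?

The component containing A is {A, C, F, I, K, L}, and B is not in it.

No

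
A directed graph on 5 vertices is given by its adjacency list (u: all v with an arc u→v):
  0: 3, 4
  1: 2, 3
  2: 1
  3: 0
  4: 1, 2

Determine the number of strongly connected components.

1

{0, 1, 2, 3, 4} are all mutually reachable — one SCC of size 5.
That gives 1 strongly connected component.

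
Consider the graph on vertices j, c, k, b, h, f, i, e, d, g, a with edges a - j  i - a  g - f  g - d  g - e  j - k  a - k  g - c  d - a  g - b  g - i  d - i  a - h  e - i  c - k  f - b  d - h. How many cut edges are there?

The edges on the cycle g-f-b-g are not bridges since each lies on that cycle.
Every edge lies on some cycle, so there are no bridges.

0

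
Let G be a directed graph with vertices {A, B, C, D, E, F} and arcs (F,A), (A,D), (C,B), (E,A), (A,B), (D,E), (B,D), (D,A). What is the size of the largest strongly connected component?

4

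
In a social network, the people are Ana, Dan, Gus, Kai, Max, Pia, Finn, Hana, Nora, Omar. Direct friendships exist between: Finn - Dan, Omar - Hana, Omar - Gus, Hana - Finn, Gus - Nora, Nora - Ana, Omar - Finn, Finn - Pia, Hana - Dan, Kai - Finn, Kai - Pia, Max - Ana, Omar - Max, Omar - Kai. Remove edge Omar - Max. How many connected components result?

Omar and Max are still connected via Omar-Gus-Nora-Ana-Max, so the component count stays at 1.

1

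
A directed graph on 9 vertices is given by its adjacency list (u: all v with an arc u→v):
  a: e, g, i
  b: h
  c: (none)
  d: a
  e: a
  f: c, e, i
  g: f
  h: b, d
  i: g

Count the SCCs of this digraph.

4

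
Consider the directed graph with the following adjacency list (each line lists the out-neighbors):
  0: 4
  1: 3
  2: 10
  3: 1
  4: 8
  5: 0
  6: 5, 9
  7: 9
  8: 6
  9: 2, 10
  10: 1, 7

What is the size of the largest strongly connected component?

{0, 4, 5, 6, 8} are all mutually reachable — one SCC of size 5.
{2, 7, 9, 10} are all mutually reachable — one SCC of size 4.
{1, 3} are all mutually reachable — one SCC of size 2.
The largest has 5 vertices.

5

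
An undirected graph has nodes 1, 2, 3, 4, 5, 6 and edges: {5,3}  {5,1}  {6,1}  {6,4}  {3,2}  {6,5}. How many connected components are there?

Starting from 1 we can reach 1, 2, 3, 4, 5, 6. That is one component of size 6.
Total: 1 component.

1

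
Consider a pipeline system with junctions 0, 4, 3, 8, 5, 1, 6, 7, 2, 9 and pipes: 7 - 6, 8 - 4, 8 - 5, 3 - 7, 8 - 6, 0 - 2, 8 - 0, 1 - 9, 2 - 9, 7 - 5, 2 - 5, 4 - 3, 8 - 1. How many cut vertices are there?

Removing 0, for instance, still leaves 1 component. No single vertex removal increases the component count — the graph has no articulation points.

0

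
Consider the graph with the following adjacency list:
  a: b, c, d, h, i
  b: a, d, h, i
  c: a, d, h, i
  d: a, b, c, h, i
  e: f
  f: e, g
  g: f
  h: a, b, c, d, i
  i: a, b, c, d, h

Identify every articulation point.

Removing f increases the component count from 2 to 3, so f is a cut vertex.
By contrast removing a leaves 2 components; it is not a cut vertex. No other vertex is a cut vertex either.

f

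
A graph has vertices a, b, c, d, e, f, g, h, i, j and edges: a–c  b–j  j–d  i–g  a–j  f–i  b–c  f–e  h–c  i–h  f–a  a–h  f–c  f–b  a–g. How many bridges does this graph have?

2

The edges on the cycle f-a-h-c-b-f are not bridges since each lies on that cycle.
But removing e–f disconnects e from f; removing d–j disconnects d from j — these are bridges.
That makes 2 bridges.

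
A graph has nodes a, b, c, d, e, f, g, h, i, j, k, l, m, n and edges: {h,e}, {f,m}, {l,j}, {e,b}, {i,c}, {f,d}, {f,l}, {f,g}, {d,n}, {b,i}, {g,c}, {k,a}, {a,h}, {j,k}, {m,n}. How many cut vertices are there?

Removing f increases the component count from 1 to 2, so f is a cut vertex.
By contrast removing b leaves 1 component; it is not a cut vertex. No other vertex is a cut vertex either.

1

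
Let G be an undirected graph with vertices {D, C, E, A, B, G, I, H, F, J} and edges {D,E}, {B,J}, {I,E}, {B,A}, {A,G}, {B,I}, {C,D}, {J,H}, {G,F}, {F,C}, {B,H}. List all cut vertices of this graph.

Removing B increases the component count from 1 to 2, so B is a cut vertex.
By contrast removing J leaves 1 component; it is not a cut vertex. No other vertex is a cut vertex either.

B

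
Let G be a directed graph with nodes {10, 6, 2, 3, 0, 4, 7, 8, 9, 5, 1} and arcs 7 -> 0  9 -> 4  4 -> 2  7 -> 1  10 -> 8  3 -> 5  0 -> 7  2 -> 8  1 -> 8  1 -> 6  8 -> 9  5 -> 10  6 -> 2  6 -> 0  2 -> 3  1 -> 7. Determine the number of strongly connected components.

{2, 3, 4, 5, 8, 9, 10} are all mutually reachable — one SCC of size 7.
{0, 1, 6, 7} are all mutually reachable — one SCC of size 4.
That gives 2 strongly connected components.

2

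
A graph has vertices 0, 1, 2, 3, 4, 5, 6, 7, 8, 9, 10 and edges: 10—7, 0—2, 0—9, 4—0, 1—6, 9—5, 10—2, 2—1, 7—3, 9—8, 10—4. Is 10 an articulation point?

Deleting 10 raises the number of components from 1 to 2, so 10 is a cut vertex.

Yes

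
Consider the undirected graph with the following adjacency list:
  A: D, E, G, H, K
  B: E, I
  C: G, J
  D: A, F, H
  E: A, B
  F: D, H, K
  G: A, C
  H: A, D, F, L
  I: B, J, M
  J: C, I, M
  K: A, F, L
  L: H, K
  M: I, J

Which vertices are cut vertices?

A

Removing A increases the component count from 1 to 2, so A is a cut vertex.
By contrast removing C leaves 1 component; it is not a cut vertex. No other vertex is a cut vertex either.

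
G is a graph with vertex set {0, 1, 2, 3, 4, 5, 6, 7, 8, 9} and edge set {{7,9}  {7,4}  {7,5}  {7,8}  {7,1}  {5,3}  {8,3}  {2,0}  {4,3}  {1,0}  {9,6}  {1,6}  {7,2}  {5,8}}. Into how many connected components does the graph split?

Starting from 0 we can reach 0, 1, 2, 3, 4, 5, 6, 7, 8, 9. That is one component of size 10.
Total: 1 component.

1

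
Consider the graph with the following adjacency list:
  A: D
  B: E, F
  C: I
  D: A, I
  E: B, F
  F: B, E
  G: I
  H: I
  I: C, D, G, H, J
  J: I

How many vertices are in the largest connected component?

7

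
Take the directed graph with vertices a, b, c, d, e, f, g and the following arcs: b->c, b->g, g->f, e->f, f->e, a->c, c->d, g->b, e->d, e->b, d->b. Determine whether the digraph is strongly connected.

No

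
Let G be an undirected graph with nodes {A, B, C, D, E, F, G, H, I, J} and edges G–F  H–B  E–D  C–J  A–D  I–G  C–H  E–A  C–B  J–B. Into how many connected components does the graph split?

3

Starting from A we can reach A, D, E. That is one component of size 3.
Starting from F we can reach F, G, I. That is one component of size 3.
Starting from B we can reach B, C, H, J. That is one component of size 4.
Total: 3 components.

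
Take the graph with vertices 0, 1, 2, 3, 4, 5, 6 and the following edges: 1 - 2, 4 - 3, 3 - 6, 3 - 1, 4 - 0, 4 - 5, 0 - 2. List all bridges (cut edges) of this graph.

3-6, 4-5

The edges on the cycle 4-3-1-2-0-4 are not bridges since each lies on that cycle.
But removing 4 - 5 disconnects 4 from 5; removing 3 - 6 disconnects 3 from 6 — these are bridges.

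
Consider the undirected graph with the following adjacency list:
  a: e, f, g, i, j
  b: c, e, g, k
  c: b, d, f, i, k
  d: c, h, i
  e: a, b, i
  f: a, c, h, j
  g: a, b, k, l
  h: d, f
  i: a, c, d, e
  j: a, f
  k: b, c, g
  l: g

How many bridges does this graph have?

1

The edges on the cycle c-b-g-k-c are not bridges since each lies on that cycle.
But removing g-l disconnects g from l — this is a bridge.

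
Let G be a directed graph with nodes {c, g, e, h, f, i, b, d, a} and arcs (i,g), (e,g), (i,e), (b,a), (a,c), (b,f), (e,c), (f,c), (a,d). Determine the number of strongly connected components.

{f} is an SCC by itself.
{d} is an SCC by itself.
{g} is an SCC by itself.
{e} is an SCC by itself.
{b} is an SCC by itself.
(and 4 more singleton SCCs)
That gives 9 strongly connected components.

9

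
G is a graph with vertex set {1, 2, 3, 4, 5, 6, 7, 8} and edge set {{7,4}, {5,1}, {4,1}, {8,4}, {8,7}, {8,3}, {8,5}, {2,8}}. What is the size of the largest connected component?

6 is isolated — a component by itself.
Starting from 1 we can reach 1, 2, 3, 4, 5, 7, 8. That is one component of size 7.
The largest has 7 vertices.

7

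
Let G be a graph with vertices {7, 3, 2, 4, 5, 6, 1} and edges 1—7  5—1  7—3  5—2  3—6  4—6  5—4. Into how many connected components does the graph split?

Starting from 1 we can reach 1, 2, 3, 4, 5, 6, 7. That is one component of size 7.
Total: 1 component.

1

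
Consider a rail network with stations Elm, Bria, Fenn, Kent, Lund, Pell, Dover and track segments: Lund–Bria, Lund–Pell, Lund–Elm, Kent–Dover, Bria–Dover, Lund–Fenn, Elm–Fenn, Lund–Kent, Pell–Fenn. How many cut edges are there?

The edges on the cycle Lund-Kent-Dover-Bria-Lund are not bridges since each lies on that cycle.
Every edge lies on some cycle, so there are no bridges.

0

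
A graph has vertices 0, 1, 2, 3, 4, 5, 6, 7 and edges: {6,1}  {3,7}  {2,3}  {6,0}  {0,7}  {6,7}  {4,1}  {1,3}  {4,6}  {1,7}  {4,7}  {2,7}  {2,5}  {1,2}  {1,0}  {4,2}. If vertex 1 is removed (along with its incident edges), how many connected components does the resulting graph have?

With 1 gone, the remaining components are: {0, 2, 3, 4, 5, 6, 7}.
That is 1 component.

1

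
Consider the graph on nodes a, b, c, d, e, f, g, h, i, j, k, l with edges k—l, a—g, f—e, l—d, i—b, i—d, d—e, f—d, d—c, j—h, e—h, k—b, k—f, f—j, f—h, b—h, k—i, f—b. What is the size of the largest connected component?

10

Starting from a we can reach a, g. That is one component of size 2.
Starting from b we can reach b, c, d, e, f, h, i, j, k, l. That is one component of size 10.
The largest has 10 vertices.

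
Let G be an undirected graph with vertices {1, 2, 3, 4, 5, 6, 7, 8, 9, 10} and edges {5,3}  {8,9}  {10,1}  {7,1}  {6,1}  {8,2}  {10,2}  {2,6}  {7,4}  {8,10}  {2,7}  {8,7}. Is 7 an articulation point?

Deleting 7 raises the number of components from 2 to 3, so 7 is a cut vertex.

Yes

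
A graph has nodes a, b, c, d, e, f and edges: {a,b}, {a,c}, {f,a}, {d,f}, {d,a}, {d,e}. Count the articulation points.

Removing a increases the component count from 1 to 3, so a is a cut vertex.
Removing d increases the component count from 1 to 2, so d is a cut vertex.
By contrast removing b leaves 1 component; it is not a cut vertex. No other vertex is a cut vertex either.

2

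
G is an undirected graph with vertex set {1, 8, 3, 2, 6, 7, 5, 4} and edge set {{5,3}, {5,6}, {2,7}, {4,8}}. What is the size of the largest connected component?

3

1 is isolated — a component by itself.
Starting from 2 we can reach 2, 7. That is one component of size 2.
Starting from 4 we can reach 4, 8. That is one component of size 2.
Starting from 3 we can reach 3, 5, 6. That is one component of size 3.
The largest has 3 vertices.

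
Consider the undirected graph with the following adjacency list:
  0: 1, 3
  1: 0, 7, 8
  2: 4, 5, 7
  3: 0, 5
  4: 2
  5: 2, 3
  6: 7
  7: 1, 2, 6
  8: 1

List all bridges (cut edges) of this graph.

1-8, 2-4, 6-7

The edges on the cycle 1-0-3-5-2-7-1 are not bridges since each lies on that cycle.
But removing 7-6 disconnects 7 from 6; removing 1-8 disconnects 1 from 8; removing 2-4 disconnects 2 from 4 — these are bridges.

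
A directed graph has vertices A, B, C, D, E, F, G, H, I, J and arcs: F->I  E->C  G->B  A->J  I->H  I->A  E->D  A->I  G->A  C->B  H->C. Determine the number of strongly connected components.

{A, I} are all mutually reachable — one SCC of size 2.
{D} is an SCC by itself.
{H} is an SCC by itself.
{J} is an SCC by itself.
{E} is an SCC by itself.
(and 4 more singleton SCCs)
That gives 9 strongly connected components.

9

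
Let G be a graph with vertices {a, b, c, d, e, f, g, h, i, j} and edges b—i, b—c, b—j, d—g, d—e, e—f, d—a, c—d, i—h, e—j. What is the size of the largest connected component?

Starting from a we can reach a, b, c, d, e, f, g, h, i, j. That is one component of size 10.
The largest has 10 vertices.

10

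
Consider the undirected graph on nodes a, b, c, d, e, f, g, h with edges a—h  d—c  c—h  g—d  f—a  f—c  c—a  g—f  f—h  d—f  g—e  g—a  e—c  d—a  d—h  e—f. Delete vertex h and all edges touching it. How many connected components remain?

2

With h gone, the remaining components are: {b}; {a, c, d, e, f, g}.
That is 2 components.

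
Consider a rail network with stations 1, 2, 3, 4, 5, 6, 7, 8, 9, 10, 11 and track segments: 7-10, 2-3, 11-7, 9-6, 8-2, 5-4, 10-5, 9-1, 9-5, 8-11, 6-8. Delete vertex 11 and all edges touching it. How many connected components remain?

1

With 11 gone, the remaining components are: {1, 2, 3, 4, 5, 6, 7, 8, 9, 10}.
That is 1 component.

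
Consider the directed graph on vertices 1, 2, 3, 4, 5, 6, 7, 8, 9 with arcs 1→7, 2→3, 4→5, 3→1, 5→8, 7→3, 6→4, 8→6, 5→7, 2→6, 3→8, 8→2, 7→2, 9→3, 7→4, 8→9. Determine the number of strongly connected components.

{1, 2, 3, 4, 5, 6, 7, 8, 9} are all mutually reachable — one SCC of size 9.
That gives 1 strongly connected component.

1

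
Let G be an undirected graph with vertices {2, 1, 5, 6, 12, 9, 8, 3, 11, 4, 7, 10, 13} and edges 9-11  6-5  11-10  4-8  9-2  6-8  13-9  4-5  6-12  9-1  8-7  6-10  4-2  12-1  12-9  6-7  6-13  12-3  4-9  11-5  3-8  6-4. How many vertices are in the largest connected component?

Starting from 1 we can reach 1, 2, 3, 4, 5, 6, 7, 8, 9, 10, 11, 12, 13. That is one component of size 13.
The largest has 13 vertices.

13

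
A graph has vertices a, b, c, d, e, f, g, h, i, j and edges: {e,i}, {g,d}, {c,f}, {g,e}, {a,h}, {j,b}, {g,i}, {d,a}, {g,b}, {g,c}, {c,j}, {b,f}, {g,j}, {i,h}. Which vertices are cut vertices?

Removing g increases the component count from 1 to 2, so g is a cut vertex.
By contrast removing d leaves 1 component; it is not a cut vertex. No other vertex is a cut vertex either.

g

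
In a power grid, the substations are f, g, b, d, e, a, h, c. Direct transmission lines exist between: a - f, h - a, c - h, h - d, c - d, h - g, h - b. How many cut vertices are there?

2

Removing a increases the component count from 2 to 3, so a is a cut vertex.
Removing h increases the component count from 2 to 5, so h is a cut vertex.
By contrast removing c leaves 2 components; it is not a cut vertex. No other vertex is a cut vertex either.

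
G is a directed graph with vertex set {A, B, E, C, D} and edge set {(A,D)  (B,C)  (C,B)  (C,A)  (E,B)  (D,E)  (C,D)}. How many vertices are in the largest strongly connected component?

5

{A, B, C, D, E} are all mutually reachable — one SCC of size 5.
The largest has 5 vertices.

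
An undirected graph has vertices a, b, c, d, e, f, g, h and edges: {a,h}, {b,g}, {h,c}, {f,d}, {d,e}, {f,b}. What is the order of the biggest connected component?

Starting from a we can reach a, c, h. That is one component of size 3.
Starting from b we can reach b, d, e, f, g. That is one component of size 5.
The largest has 5 vertices.

5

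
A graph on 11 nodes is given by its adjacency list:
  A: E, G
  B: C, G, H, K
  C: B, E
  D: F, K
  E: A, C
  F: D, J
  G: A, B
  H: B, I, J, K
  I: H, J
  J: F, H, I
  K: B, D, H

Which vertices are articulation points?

Removing B increases the component count from 1 to 2, so B is a cut vertex.
By contrast removing I leaves 1 component; it is not a cut vertex. No other vertex is a cut vertex either.

B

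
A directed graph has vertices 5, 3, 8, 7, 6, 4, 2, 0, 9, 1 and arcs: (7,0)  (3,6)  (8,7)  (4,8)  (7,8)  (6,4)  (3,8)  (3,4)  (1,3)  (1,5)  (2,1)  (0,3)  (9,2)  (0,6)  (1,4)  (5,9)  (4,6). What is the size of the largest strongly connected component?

{0, 3, 4, 6, 7, 8} are all mutually reachable — one SCC of size 6.
{1, 2, 5, 9} are all mutually reachable — one SCC of size 4.
The largest has 6 vertices.

6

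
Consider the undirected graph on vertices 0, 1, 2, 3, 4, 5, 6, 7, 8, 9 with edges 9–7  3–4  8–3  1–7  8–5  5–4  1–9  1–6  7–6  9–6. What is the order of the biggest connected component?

4

2 is isolated — a component by itself.
0 is isolated — a component by itself.
Starting from 1 we can reach 1, 6, 7, 9. That is one component of size 4.
Starting from 3 we can reach 3, 4, 5, 8. That is one component of size 4.
The largest has 4 vertices.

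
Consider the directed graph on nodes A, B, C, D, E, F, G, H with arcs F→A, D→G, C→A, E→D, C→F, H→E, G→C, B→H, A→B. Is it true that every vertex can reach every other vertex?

Yes

From B we can reach every vertex (A, B, C, D, E, F, G, H), and every vertex can reach B (A, B, C, D, E, F, G, H). So the whole graph is one strongly connected component.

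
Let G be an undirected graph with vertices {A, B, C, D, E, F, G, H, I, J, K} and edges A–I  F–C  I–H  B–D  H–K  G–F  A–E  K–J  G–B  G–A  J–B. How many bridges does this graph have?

The edges on the cycle G-A-I-H-K-J-B-G are not bridges since each lies on that cycle.
But removing G–F disconnects G from F; removing D–B disconnects D from B; removing A–E disconnects A from E; removing C–F disconnects C from F — these are bridges.
That makes 4 bridges.

4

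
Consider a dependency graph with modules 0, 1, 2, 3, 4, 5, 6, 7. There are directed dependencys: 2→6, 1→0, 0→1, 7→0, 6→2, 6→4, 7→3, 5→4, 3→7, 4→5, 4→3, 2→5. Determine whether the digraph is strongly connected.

No

There is no directed path from 7 to 2, so the graph is not strongly connected.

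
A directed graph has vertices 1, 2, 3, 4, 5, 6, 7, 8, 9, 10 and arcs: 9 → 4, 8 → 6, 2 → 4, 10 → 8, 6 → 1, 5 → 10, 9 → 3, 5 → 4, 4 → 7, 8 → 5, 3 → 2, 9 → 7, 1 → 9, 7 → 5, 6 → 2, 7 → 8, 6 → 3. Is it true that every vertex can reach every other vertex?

From 2 we can reach every vertex (1, 2, 3, 4, 5, 6, 7, 8, 9, 10), and every vertex can reach 2 (1, 2, 3, 4, 5, 6, 7, 8, 9, 10). So the whole graph is one strongly connected component.

Yes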